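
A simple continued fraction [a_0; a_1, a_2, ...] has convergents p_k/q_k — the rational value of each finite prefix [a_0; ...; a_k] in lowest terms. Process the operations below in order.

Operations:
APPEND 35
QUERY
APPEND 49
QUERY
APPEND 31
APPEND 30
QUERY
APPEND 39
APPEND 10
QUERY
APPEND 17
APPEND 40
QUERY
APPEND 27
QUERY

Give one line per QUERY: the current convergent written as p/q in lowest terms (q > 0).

APPEND 35: p_0 = 35·1 + 0 = 35, q_0 = 35·0 + 1 = 1 → 35/1
APPEND 49: p_1 = 49·35 + 1 = 1716, q_1 = 49·1 + 0 = 49 → 1716/49
APPEND 31: p_2 = 31·1716 + 35 = 53231, q_2 = 31·49 + 1 = 1520 → 53231/1520
APPEND 30: p_3 = 30·53231 + 1716 = 1598646, q_3 = 30·1520 + 49 = 45649 → 1598646/45649
APPEND 39: p_4 = 39·1598646 + 53231 = 62400425, q_4 = 39·45649 + 1520 = 1781831 → 62400425/1781831
APPEND 10: p_5 = 10·62400425 + 1598646 = 625602896, q_5 = 10·1781831 + 45649 = 17863959 → 625602896/17863959
APPEND 17: p_6 = 17·625602896 + 62400425 = 10697649657, q_6 = 17·17863959 + 1781831 = 305469134 → 10697649657/305469134
APPEND 40: p_7 = 40·10697649657 + 625602896 = 428531589176, q_7 = 40·305469134 + 17863959 = 12236629319 → 428531589176/12236629319
APPEND 27: p_8 = 27·428531589176 + 10697649657 = 11581050557409, q_8 = 27·12236629319 + 305469134 = 330694460747 → 11581050557409/330694460747

35/1
1716/49
1598646/45649
625602896/17863959
428531589176/12236629319
11581050557409/330694460747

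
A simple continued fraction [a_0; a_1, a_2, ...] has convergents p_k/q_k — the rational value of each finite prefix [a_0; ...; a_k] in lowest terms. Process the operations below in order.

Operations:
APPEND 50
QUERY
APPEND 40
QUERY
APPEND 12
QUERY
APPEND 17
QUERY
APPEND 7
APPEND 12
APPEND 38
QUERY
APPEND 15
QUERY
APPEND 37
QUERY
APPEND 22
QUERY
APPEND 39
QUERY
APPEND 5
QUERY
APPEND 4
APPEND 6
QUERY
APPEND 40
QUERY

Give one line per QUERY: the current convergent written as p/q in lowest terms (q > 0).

APPEND 50: p_0 = 50·1 + 0 = 50, q_0 = 50·0 + 1 = 1 → 50/1
APPEND 40: p_1 = 40·50 + 1 = 2001, q_1 = 40·1 + 0 = 40 → 2001/40
APPEND 12: p_2 = 12·2001 + 50 = 24062, q_2 = 12·40 + 1 = 481 → 24062/481
APPEND 17: p_3 = 17·24062 + 2001 = 411055, q_3 = 17·481 + 40 = 8217 → 411055/8217
APPEND 7: p_4 = 7·411055 + 24062 = 2901447, q_4 = 7·8217 + 481 = 58000 → 2901447/58000
APPEND 12: p_5 = 12·2901447 + 411055 = 35228419, q_5 = 12·58000 + 8217 = 704217 → 35228419/704217
APPEND 38: p_6 = 38·35228419 + 2901447 = 1341581369, q_6 = 38·704217 + 58000 = 26818246 → 1341581369/26818246
APPEND 15: p_7 = 15·1341581369 + 35228419 = 20158948954, q_7 = 15·26818246 + 704217 = 402977907 → 20158948954/402977907
APPEND 37: p_8 = 37·20158948954 + 1341581369 = 747222692667, q_8 = 37·402977907 + 26818246 = 14937000805 → 747222692667/14937000805
APPEND 22: p_9 = 22·747222692667 + 20158948954 = 16459058187628, q_9 = 22·14937000805 + 402977907 = 329016995617 → 16459058187628/329016995617
APPEND 39: p_10 = 39·16459058187628 + 747222692667 = 642650492010159, q_10 = 39·329016995617 + 14937000805 = 12846599829868 → 642650492010159/12846599829868
APPEND 5: p_11 = 5·642650492010159 + 16459058187628 = 3229711518238423, q_11 = 5·12846599829868 + 329016995617 = 64562016144957 → 3229711518238423/64562016144957
APPEND 4: p_12 = 4·3229711518238423 + 642650492010159 = 13561496564963851, q_12 = 4·64562016144957 + 12846599829868 = 271094664409696 → 13561496564963851/271094664409696
APPEND 6: p_13 = 6·13561496564963851 + 3229711518238423 = 84598690908021529, q_13 = 6·271094664409696 + 64562016144957 = 1691130002603133 → 84598690908021529/1691130002603133
APPEND 40: p_14 = 40·84598690908021529 + 13561496564963851 = 3397509132885825011, q_14 = 40·1691130002603133 + 271094664409696 = 67916294768535016 → 3397509132885825011/67916294768535016

50/1
2001/40
24062/481
411055/8217
1341581369/26818246
20158948954/402977907
747222692667/14937000805
16459058187628/329016995617
642650492010159/12846599829868
3229711518238423/64562016144957
84598690908021529/1691130002603133
3397509132885825011/67916294768535016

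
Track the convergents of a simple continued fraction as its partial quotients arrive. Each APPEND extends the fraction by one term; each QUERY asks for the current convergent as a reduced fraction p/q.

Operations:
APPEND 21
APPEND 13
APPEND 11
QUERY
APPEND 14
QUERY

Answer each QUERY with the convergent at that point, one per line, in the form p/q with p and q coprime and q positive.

APPEND 21: p_0 = 21·1 + 0 = 21, q_0 = 21·0 + 1 = 1 → 21/1
APPEND 13: p_1 = 13·21 + 1 = 274, q_1 = 13·1 + 0 = 13 → 274/13
APPEND 11: p_2 = 11·274 + 21 = 3035, q_2 = 11·13 + 1 = 144 → 3035/144
APPEND 14: p_3 = 14·3035 + 274 = 42764, q_3 = 14·144 + 13 = 2029 → 42764/2029

3035/144
42764/2029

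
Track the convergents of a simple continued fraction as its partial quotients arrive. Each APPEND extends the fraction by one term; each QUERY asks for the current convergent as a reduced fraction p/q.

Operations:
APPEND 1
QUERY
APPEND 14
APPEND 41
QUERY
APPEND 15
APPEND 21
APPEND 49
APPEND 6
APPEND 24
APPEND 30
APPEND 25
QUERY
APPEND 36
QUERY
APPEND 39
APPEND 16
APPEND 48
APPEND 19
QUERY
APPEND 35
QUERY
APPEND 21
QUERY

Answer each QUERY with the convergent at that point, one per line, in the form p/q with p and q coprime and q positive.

1/1
616/575
1046298265109/976658100231
37708533822919/35198705984810
21560678340989686697/20125629421749029297
755757273185511567057/705455114740372810624
15892463415236732594894/14834683038969578052401

APPEND 1: p_0 = 1·1 + 0 = 1, q_0 = 1·0 + 1 = 1 → 1/1
APPEND 14: p_1 = 14·1 + 1 = 15, q_1 = 14·1 + 0 = 14 → 15/14
APPEND 41: p_2 = 41·15 + 1 = 616, q_2 = 41·14 + 1 = 575 → 616/575
APPEND 15: p_3 = 15·616 + 15 = 9255, q_3 = 15·575 + 14 = 8639 → 9255/8639
APPEND 21: p_4 = 21·9255 + 616 = 194971, q_4 = 21·8639 + 575 = 181994 → 194971/181994
APPEND 49: p_5 = 49·194971 + 9255 = 9562834, q_5 = 49·181994 + 8639 = 8926345 → 9562834/8926345
APPEND 6: p_6 = 6·9562834 + 194971 = 57571975, q_6 = 6·8926345 + 181994 = 53740064 → 57571975/53740064
APPEND 24: p_7 = 24·57571975 + 9562834 = 1391290234, q_7 = 24·53740064 + 8926345 = 1298687881 → 1391290234/1298687881
APPEND 30: p_8 = 30·1391290234 + 57571975 = 41796278995, q_8 = 30·1298687881 + 53740064 = 39014376494 → 41796278995/39014376494
APPEND 25: p_9 = 25·41796278995 + 1391290234 = 1046298265109, q_9 = 25·39014376494 + 1298687881 = 976658100231 → 1046298265109/976658100231
APPEND 36: p_10 = 36·1046298265109 + 41796278995 = 37708533822919, q_10 = 36·976658100231 + 39014376494 = 35198705984810 → 37708533822919/35198705984810
APPEND 39: p_11 = 39·37708533822919 + 1046298265109 = 1471679117358950, q_11 = 39·35198705984810 + 976658100231 = 1373726191507821 → 1471679117358950/1373726191507821
APPEND 16: p_12 = 16·1471679117358950 + 37708533822919 = 23584574411566119, q_12 = 16·1373726191507821 + 35198705984810 = 22014817770109946 → 23584574411566119/22014817770109946
APPEND 48: p_13 = 48·23584574411566119 + 1471679117358950 = 1133531250872532662, q_13 = 48·22014817770109946 + 1373726191507821 = 1058084979156785229 → 1133531250872532662/1058084979156785229
APPEND 19: p_14 = 19·1133531250872532662 + 23584574411566119 = 21560678340989686697, q_14 = 19·1058084979156785229 + 22014817770109946 = 20125629421749029297 → 21560678340989686697/20125629421749029297
APPEND 35: p_15 = 35·21560678340989686697 + 1133531250872532662 = 755757273185511567057, q_15 = 35·20125629421749029297 + 1058084979156785229 = 705455114740372810624 → 755757273185511567057/705455114740372810624
APPEND 21: p_16 = 21·755757273185511567057 + 21560678340989686697 = 15892463415236732594894, q_16 = 21·705455114740372810624 + 20125629421749029297 = 14834683038969578052401 → 15892463415236732594894/14834683038969578052401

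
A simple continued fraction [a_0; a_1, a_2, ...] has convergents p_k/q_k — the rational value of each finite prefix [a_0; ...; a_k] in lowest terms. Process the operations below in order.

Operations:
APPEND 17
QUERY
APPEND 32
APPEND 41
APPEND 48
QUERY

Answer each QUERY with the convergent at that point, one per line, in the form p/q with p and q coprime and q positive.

17/1
1073921/63056

APPEND 17: p_0 = 17·1 + 0 = 17, q_0 = 17·0 + 1 = 1 → 17/1
APPEND 32: p_1 = 32·17 + 1 = 545, q_1 = 32·1 + 0 = 32 → 545/32
APPEND 41: p_2 = 41·545 + 17 = 22362, q_2 = 41·32 + 1 = 1313 → 22362/1313
APPEND 48: p_3 = 48·22362 + 545 = 1073921, q_3 = 48·1313 + 32 = 63056 → 1073921/63056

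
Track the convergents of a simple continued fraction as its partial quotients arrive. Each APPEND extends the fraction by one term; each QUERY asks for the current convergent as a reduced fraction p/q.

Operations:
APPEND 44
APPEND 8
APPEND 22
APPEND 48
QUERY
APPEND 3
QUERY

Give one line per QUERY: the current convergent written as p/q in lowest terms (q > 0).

APPEND 44: p_0 = 44·1 + 0 = 44, q_0 = 44·0 + 1 = 1 → 44/1
APPEND 8: p_1 = 8·44 + 1 = 353, q_1 = 8·1 + 0 = 8 → 353/8
APPEND 22: p_2 = 22·353 + 44 = 7810, q_2 = 22·8 + 1 = 177 → 7810/177
APPEND 48: p_3 = 48·7810 + 353 = 375233, q_3 = 48·177 + 8 = 8504 → 375233/8504
APPEND 3: p_4 = 3·375233 + 7810 = 1133509, q_4 = 3·8504 + 177 = 25689 → 1133509/25689

375233/8504
1133509/25689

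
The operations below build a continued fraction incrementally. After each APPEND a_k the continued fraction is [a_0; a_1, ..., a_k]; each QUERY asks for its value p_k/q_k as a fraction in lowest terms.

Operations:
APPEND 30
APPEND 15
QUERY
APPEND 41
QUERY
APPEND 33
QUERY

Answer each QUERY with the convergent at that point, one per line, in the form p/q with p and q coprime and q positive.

APPEND 30: p_0 = 30·1 + 0 = 30, q_0 = 30·0 + 1 = 1 → 30/1
APPEND 15: p_1 = 15·30 + 1 = 451, q_1 = 15·1 + 0 = 15 → 451/15
APPEND 41: p_2 = 41·451 + 30 = 18521, q_2 = 41·15 + 1 = 616 → 18521/616
APPEND 33: p_3 = 33·18521 + 451 = 611644, q_3 = 33·616 + 15 = 20343 → 611644/20343

451/15
18521/616
611644/20343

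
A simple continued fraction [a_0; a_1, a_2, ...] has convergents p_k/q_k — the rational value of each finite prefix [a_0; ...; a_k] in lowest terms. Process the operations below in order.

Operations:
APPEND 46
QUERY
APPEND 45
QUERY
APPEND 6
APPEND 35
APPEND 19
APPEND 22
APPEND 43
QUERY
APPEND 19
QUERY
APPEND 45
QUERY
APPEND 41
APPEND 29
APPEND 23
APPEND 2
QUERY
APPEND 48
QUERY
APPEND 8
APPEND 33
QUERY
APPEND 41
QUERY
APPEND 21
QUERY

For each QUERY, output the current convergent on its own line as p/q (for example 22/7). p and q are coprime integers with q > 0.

APPEND 46: p_0 = 46·1 + 0 = 46, q_0 = 46·0 + 1 = 1 → 46/1
APPEND 45: p_1 = 45·46 + 1 = 2071, q_1 = 45·1 + 0 = 45 → 2071/45
APPEND 6: p_2 = 6·2071 + 46 = 12472, q_2 = 6·45 + 1 = 271 → 12472/271
APPEND 35: p_3 = 35·12472 + 2071 = 438591, q_3 = 35·271 + 45 = 9530 → 438591/9530
APPEND 19: p_4 = 19·438591 + 12472 = 8345701, q_4 = 19·9530 + 271 = 181341 → 8345701/181341
APPEND 22: p_5 = 22·8345701 + 438591 = 184044013, q_5 = 22·181341 + 9530 = 3999032 → 184044013/3999032
APPEND 43: p_6 = 43·184044013 + 8345701 = 7922238260, q_6 = 43·3999032 + 181341 = 172139717 → 7922238260/172139717
APPEND 19: p_7 = 19·7922238260 + 184044013 = 150706570953, q_7 = 19·172139717 + 3999032 = 3274653655 → 150706570953/3274653655
APPEND 45: p_8 = 45·150706570953 + 7922238260 = 6789717931145, q_8 = 45·3274653655 + 172139717 = 147531554192 → 6789717931145/147531554192
APPEND 41: p_9 = 41·6789717931145 + 150706570953 = 278529141747898, q_9 = 41·147531554192 + 3274653655 = 6052068375527 → 278529141747898/6052068375527
APPEND 29: p_10 = 29·278529141747898 + 6789717931145 = 8084134828620187, q_10 = 29·6052068375527 + 147531554192 = 175657514444475 → 8084134828620187/175657514444475
APPEND 23: p_11 = 23·8084134828620187 + 278529141747898 = 186213630200012199, q_11 = 23·175657514444475 + 6052068375527 = 4046174900598452 → 186213630200012199/4046174900598452
APPEND 2: p_12 = 2·186213630200012199 + 8084134828620187 = 380511395228644585, q_12 = 2·4046174900598452 + 175657514444475 = 8268007315641379 → 380511395228644585/8268007315641379
APPEND 48: p_13 = 48·380511395228644585 + 186213630200012199 = 18450760601174952279, q_13 = 48·8268007315641379 + 4046174900598452 = 400910526051384644 → 18450760601174952279/400910526051384644
APPEND 8: p_14 = 8·18450760601174952279 + 380511395228644585 = 147986596204628262817, q_14 = 8·400910526051384644 + 8268007315641379 = 3215552215726718531 → 147986596204628262817/3215552215726718531
APPEND 33: p_15 = 33·147986596204628262817 + 18450760601174952279 = 4902008435353907625240, q_15 = 33·3215552215726718531 + 400910526051384644 = 106514133645033096167 → 4902008435353907625240/106514133645033096167
APPEND 41: p_16 = 41·4902008435353907625240 + 147986596204628262817 = 201130332445714840897657, q_16 = 41·106514133645033096167 + 3215552215726718531 = 4370295031662083661378 → 201130332445714840897657/4370295031662083661378
APPEND 21: p_17 = 21·201130332445714840897657 + 4902008435353907625240 = 4228638989795365566476037, q_17 = 21·4370295031662083661378 + 106514133645033096167 = 91882709798548789985105 → 4228638989795365566476037/91882709798548789985105

46/1
2071/45
7922238260/172139717
150706570953/3274653655
6789717931145/147531554192
380511395228644585/8268007315641379
18450760601174952279/400910526051384644
4902008435353907625240/106514133645033096167
201130332445714840897657/4370295031662083661378
4228638989795365566476037/91882709798548789985105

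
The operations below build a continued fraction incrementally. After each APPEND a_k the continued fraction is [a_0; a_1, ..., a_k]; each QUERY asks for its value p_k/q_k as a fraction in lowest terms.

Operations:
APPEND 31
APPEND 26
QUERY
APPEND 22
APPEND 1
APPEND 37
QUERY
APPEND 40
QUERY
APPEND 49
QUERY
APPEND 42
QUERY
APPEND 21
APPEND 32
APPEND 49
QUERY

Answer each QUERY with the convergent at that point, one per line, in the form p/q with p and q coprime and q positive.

807/26
705689/22736
28246152/910039
1384767137/44614647
58188465906/1874725213
1922275697604141/61932182959717

APPEND 31: p_0 = 31·1 + 0 = 31, q_0 = 31·0 + 1 = 1 → 31/1
APPEND 26: p_1 = 26·31 + 1 = 807, q_1 = 26·1 + 0 = 26 → 807/26
APPEND 22: p_2 = 22·807 + 31 = 17785, q_2 = 22·26 + 1 = 573 → 17785/573
APPEND 1: p_3 = 1·17785 + 807 = 18592, q_3 = 1·573 + 26 = 599 → 18592/599
APPEND 37: p_4 = 37·18592 + 17785 = 705689, q_4 = 37·599 + 573 = 22736 → 705689/22736
APPEND 40: p_5 = 40·705689 + 18592 = 28246152, q_5 = 40·22736 + 599 = 910039 → 28246152/910039
APPEND 49: p_6 = 49·28246152 + 705689 = 1384767137, q_6 = 49·910039 + 22736 = 44614647 → 1384767137/44614647
APPEND 42: p_7 = 42·1384767137 + 28246152 = 58188465906, q_7 = 42·44614647 + 910039 = 1874725213 → 58188465906/1874725213
APPEND 21: p_8 = 21·58188465906 + 1384767137 = 1223342551163, q_8 = 21·1874725213 + 44614647 = 39413844120 → 1223342551163/39413844120
APPEND 32: p_9 = 32·1223342551163 + 58188465906 = 39205150103122, q_9 = 32·39413844120 + 1874725213 = 1263117737053 → 39205150103122/1263117737053
APPEND 49: p_10 = 49·39205150103122 + 1223342551163 = 1922275697604141, q_10 = 49·1263117737053 + 39413844120 = 61932182959717 → 1922275697604141/61932182959717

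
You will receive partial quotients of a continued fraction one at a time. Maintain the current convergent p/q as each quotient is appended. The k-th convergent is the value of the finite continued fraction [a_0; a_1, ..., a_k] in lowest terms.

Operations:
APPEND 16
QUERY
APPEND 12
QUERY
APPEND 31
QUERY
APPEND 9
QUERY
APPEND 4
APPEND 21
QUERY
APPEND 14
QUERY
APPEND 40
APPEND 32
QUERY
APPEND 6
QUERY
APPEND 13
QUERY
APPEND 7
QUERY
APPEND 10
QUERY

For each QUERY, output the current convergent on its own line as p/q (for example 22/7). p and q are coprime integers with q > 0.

APPEND 16: p_0 = 16·1 + 0 = 16, q_0 = 16·0 + 1 = 1 → 16/1
APPEND 12: p_1 = 12·16 + 1 = 193, q_1 = 12·1 + 0 = 12 → 193/12
APPEND 31: p_2 = 31·193 + 16 = 5999, q_2 = 31·12 + 1 = 373 → 5999/373
APPEND 9: p_3 = 9·5999 + 193 = 54184, q_3 = 9·373 + 12 = 3369 → 54184/3369
APPEND 4: p_4 = 4·54184 + 5999 = 222735, q_4 = 4·3369 + 373 = 13849 → 222735/13849
APPEND 21: p_5 = 21·222735 + 54184 = 4731619, q_5 = 21·13849 + 3369 = 294198 → 4731619/294198
APPEND 14: p_6 = 14·4731619 + 222735 = 66465401, q_6 = 14·294198 + 13849 = 4132621 → 66465401/4132621
APPEND 40: p_7 = 40·66465401 + 4731619 = 2663347659, q_7 = 40·4132621 + 294198 = 165599038 → 2663347659/165599038
APPEND 32: p_8 = 32·2663347659 + 66465401 = 85293590489, q_8 = 32·165599038 + 4132621 = 5303301837 → 85293590489/5303301837
APPEND 6: p_9 = 6·85293590489 + 2663347659 = 514424890593, q_9 = 6·5303301837 + 165599038 = 31985410060 → 514424890593/31985410060
APPEND 13: p_10 = 13·514424890593 + 85293590489 = 6772817168198, q_10 = 13·31985410060 + 5303301837 = 421113632617 → 6772817168198/421113632617
APPEND 7: p_11 = 7·6772817168198 + 514424890593 = 47924145067979, q_11 = 7·421113632617 + 31985410060 = 2979780838379 → 47924145067979/2979780838379
APPEND 10: p_12 = 10·47924145067979 + 6772817168198 = 486014267847988, q_12 = 10·2979780838379 + 421113632617 = 30218922016407 → 486014267847988/30218922016407

16/1
193/12
5999/373
54184/3369
4731619/294198
66465401/4132621
85293590489/5303301837
514424890593/31985410060
6772817168198/421113632617
47924145067979/2979780838379
486014267847988/30218922016407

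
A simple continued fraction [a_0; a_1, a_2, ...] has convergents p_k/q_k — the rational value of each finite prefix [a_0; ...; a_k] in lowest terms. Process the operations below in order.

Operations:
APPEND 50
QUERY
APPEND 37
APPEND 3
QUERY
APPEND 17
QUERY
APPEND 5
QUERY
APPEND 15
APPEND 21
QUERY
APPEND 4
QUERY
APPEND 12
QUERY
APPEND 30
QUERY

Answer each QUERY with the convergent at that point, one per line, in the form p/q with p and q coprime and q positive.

APPEND 50: p_0 = 50·1 + 0 = 50, q_0 = 50·0 + 1 = 1 → 50/1
APPEND 37: p_1 = 37·50 + 1 = 1851, q_1 = 37·1 + 0 = 37 → 1851/37
APPEND 3: p_2 = 3·1851 + 50 = 5603, q_2 = 3·37 + 1 = 112 → 5603/112
APPEND 17: p_3 = 17·5603 + 1851 = 97102, q_3 = 17·112 + 37 = 1941 → 97102/1941
APPEND 5: p_4 = 5·97102 + 5603 = 491113, q_4 = 5·1941 + 112 = 9817 → 491113/9817
APPEND 15: p_5 = 15·491113 + 97102 = 7463797, q_5 = 15·9817 + 1941 = 149196 → 7463797/149196
APPEND 21: p_6 = 21·7463797 + 491113 = 157230850, q_6 = 21·149196 + 9817 = 3142933 → 157230850/3142933
APPEND 4: p_7 = 4·157230850 + 7463797 = 636387197, q_7 = 4·3142933 + 149196 = 12720928 → 636387197/12720928
APPEND 12: p_8 = 12·636387197 + 157230850 = 7793877214, q_8 = 12·12720928 + 3142933 = 155794069 → 7793877214/155794069
APPEND 30: p_9 = 30·7793877214 + 636387197 = 234452703617, q_9 = 30·155794069 + 12720928 = 4686542998 → 234452703617/4686542998

50/1
5603/112
97102/1941
491113/9817
157230850/3142933
636387197/12720928
7793877214/155794069
234452703617/4686542998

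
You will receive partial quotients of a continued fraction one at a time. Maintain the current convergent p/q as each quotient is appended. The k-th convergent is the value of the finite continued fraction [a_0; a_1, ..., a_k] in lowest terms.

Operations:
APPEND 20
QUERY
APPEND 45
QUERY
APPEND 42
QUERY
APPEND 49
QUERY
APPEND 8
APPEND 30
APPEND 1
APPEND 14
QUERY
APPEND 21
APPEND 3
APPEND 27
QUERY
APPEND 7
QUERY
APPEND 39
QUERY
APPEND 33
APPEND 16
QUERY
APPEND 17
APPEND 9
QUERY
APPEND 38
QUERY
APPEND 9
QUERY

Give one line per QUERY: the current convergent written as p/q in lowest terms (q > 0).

20/1
901/45
37862/1891
1856139/92704
6935398021/346385232
12168006030035/607725407962
85621297740588/4276315936333
3351398617912967/167384046924949
1774259809639808951/88614581878279349
274232146665730394945/13696397158035156596
10451094671837320628576/521975067847131159231
94334084193201616052129/4711472007782215589675

APPEND 20: p_0 = 20·1 + 0 = 20, q_0 = 20·0 + 1 = 1 → 20/1
APPEND 45: p_1 = 45·20 + 1 = 901, q_1 = 45·1 + 0 = 45 → 901/45
APPEND 42: p_2 = 42·901 + 20 = 37862, q_2 = 42·45 + 1 = 1891 → 37862/1891
APPEND 49: p_3 = 49·37862 + 901 = 1856139, q_3 = 49·1891 + 45 = 92704 → 1856139/92704
APPEND 8: p_4 = 8·1856139 + 37862 = 14886974, q_4 = 8·92704 + 1891 = 743523 → 14886974/743523
APPEND 30: p_5 = 30·14886974 + 1856139 = 448465359, q_5 = 30·743523 + 92704 = 22398394 → 448465359/22398394
APPEND 1: p_6 = 1·448465359 + 14886974 = 463352333, q_6 = 1·22398394 + 743523 = 23141917 → 463352333/23141917
APPEND 14: p_7 = 14·463352333 + 448465359 = 6935398021, q_7 = 14·23141917 + 22398394 = 346385232 → 6935398021/346385232
APPEND 21: p_8 = 21·6935398021 + 463352333 = 146106710774, q_8 = 21·346385232 + 23141917 = 7297231789 → 146106710774/7297231789
APPEND 3: p_9 = 3·146106710774 + 6935398021 = 445255530343, q_9 = 3·7297231789 + 346385232 = 22238080599 → 445255530343/22238080599
APPEND 27: p_10 = 27·445255530343 + 146106710774 = 12168006030035, q_10 = 27·22238080599 + 7297231789 = 607725407962 → 12168006030035/607725407962
APPEND 7: p_11 = 7·12168006030035 + 445255530343 = 85621297740588, q_11 = 7·607725407962 + 22238080599 = 4276315936333 → 85621297740588/4276315936333
APPEND 39: p_12 = 39·85621297740588 + 12168006030035 = 3351398617912967, q_12 = 39·4276315936333 + 607725407962 = 167384046924949 → 3351398617912967/167384046924949
APPEND 33: p_13 = 33·3351398617912967 + 85621297740588 = 110681775688868499, q_13 = 33·167384046924949 + 4276315936333 = 5527949864459650 → 110681775688868499/5527949864459650
APPEND 16: p_14 = 16·110681775688868499 + 3351398617912967 = 1774259809639808951, q_14 = 16·5527949864459650 + 167384046924949 = 88614581878279349 → 1774259809639808951/88614581878279349
APPEND 17: p_15 = 17·1774259809639808951 + 110681775688868499 = 30273098539565620666, q_15 = 17·88614581878279349 + 5527949864459650 = 1511975841795208583 → 30273098539565620666/1511975841795208583
APPEND 9: p_16 = 9·30273098539565620666 + 1774259809639808951 = 274232146665730394945, q_16 = 9·1511975841795208583 + 88614581878279349 = 13696397158035156596 → 274232146665730394945/13696397158035156596
APPEND 38: p_17 = 38·274232146665730394945 + 30273098539565620666 = 10451094671837320628576, q_17 = 38·13696397158035156596 + 1511975841795208583 = 521975067847131159231 → 10451094671837320628576/521975067847131159231
APPEND 9: p_18 = 9·10451094671837320628576 + 274232146665730394945 = 94334084193201616052129, q_18 = 9·521975067847131159231 + 13696397158035156596 = 4711472007782215589675 → 94334084193201616052129/4711472007782215589675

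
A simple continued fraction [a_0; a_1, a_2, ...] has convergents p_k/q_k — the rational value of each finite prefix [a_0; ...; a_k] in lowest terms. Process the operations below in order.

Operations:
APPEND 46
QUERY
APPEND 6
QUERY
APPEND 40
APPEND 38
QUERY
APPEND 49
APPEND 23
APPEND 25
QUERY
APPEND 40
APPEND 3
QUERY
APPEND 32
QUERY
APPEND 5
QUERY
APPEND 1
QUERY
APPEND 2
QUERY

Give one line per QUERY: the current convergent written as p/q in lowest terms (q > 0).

46/1
277/6
423065/9164
11957571761/259012652
1448298602735/31371558497
46824335631178/1014260720519
235569976758625/5102675161092
282394312389803/6116935881611
800358601538231/17336546924314

APPEND 46: p_0 = 46·1 + 0 = 46, q_0 = 46·0 + 1 = 1 → 46/1
APPEND 6: p_1 = 6·46 + 1 = 277, q_1 = 6·1 + 0 = 6 → 277/6
APPEND 40: p_2 = 40·277 + 46 = 11126, q_2 = 40·6 + 1 = 241 → 11126/241
APPEND 38: p_3 = 38·11126 + 277 = 423065, q_3 = 38·241 + 6 = 9164 → 423065/9164
APPEND 49: p_4 = 49·423065 + 11126 = 20741311, q_4 = 49·9164 + 241 = 449277 → 20741311/449277
APPEND 23: p_5 = 23·20741311 + 423065 = 477473218, q_5 = 23·449277 + 9164 = 10342535 → 477473218/10342535
APPEND 25: p_6 = 25·477473218 + 20741311 = 11957571761, q_6 = 25·10342535 + 449277 = 259012652 → 11957571761/259012652
APPEND 40: p_7 = 40·11957571761 + 477473218 = 478780343658, q_7 = 40·259012652 + 10342535 = 10370848615 → 478780343658/10370848615
APPEND 3: p_8 = 3·478780343658 + 11957571761 = 1448298602735, q_8 = 3·10370848615 + 259012652 = 31371558497 → 1448298602735/31371558497
APPEND 32: p_9 = 32·1448298602735 + 478780343658 = 46824335631178, q_9 = 32·31371558497 + 10370848615 = 1014260720519 → 46824335631178/1014260720519
APPEND 5: p_10 = 5·46824335631178 + 1448298602735 = 235569976758625, q_10 = 5·1014260720519 + 31371558497 = 5102675161092 → 235569976758625/5102675161092
APPEND 1: p_11 = 1·235569976758625 + 46824335631178 = 282394312389803, q_11 = 1·5102675161092 + 1014260720519 = 6116935881611 → 282394312389803/6116935881611
APPEND 2: p_12 = 2·282394312389803 + 235569976758625 = 800358601538231, q_12 = 2·6116935881611 + 5102675161092 = 17336546924314 → 800358601538231/17336546924314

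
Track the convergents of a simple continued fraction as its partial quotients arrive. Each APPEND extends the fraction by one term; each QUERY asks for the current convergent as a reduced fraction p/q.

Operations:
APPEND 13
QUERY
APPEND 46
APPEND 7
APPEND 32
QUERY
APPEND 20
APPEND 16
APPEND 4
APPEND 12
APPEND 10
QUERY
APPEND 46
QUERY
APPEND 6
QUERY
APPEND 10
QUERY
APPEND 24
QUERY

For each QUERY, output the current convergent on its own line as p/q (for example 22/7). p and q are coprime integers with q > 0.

APPEND 13: p_0 = 13·1 + 0 = 13, q_0 = 13·0 + 1 = 1 → 13/1
APPEND 46: p_1 = 46·13 + 1 = 599, q_1 = 46·1 + 0 = 46 → 599/46
APPEND 7: p_2 = 7·599 + 13 = 4206, q_2 = 7·46 + 1 = 323 → 4206/323
APPEND 32: p_3 = 32·4206 + 599 = 135191, q_3 = 32·323 + 46 = 10382 → 135191/10382
APPEND 20: p_4 = 20·135191 + 4206 = 2708026, q_4 = 20·10382 + 323 = 207963 → 2708026/207963
APPEND 16: p_5 = 16·2708026 + 135191 = 43463607, q_5 = 16·207963 + 10382 = 3337790 → 43463607/3337790
APPEND 4: p_6 = 4·43463607 + 2708026 = 176562454, q_6 = 4·3337790 + 207963 = 13559123 → 176562454/13559123
APPEND 12: p_7 = 12·176562454 + 43463607 = 2162213055, q_7 = 12·13559123 + 3337790 = 166047266 → 2162213055/166047266
APPEND 10: p_8 = 10·2162213055 + 176562454 = 21798693004, q_8 = 10·166047266 + 13559123 = 1674031783 → 21798693004/1674031783
APPEND 46: p_9 = 46·21798693004 + 2162213055 = 1004902091239, q_9 = 46·1674031783 + 166047266 = 77171509284 → 1004902091239/77171509284
APPEND 6: p_10 = 6·1004902091239 + 21798693004 = 6051211240438, q_10 = 6·77171509284 + 1674031783 = 464703087487 → 6051211240438/464703087487
APPEND 10: p_11 = 10·6051211240438 + 1004902091239 = 61517014495619, q_11 = 10·464703087487 + 77171509284 = 4724202384154 → 61517014495619/4724202384154
APPEND 24: p_12 = 24·61517014495619 + 6051211240438 = 1482459559135294, q_12 = 24·4724202384154 + 464703087487 = 113845560307183 → 1482459559135294/113845560307183

13/1
135191/10382
21798693004/1674031783
1004902091239/77171509284
6051211240438/464703087487
61517014495619/4724202384154
1482459559135294/113845560307183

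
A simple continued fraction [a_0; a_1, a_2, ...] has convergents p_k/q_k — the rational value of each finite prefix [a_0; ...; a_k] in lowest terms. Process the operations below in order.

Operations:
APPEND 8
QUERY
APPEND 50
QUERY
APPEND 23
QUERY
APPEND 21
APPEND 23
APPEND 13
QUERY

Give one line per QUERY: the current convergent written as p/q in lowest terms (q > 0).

APPEND 8: p_0 = 8·1 + 0 = 8, q_0 = 8·0 + 1 = 1 → 8/1
APPEND 50: p_1 = 50·8 + 1 = 401, q_1 = 50·1 + 0 = 50 → 401/50
APPEND 23: p_2 = 23·401 + 8 = 9231, q_2 = 23·50 + 1 = 1151 → 9231/1151
APPEND 21: p_3 = 21·9231 + 401 = 194252, q_3 = 21·1151 + 50 = 24221 → 194252/24221
APPEND 23: p_4 = 23·194252 + 9231 = 4477027, q_4 = 23·24221 + 1151 = 558234 → 4477027/558234
APPEND 13: p_5 = 13·4477027 + 194252 = 58395603, q_5 = 13·558234 + 24221 = 7281263 → 58395603/7281263

8/1
401/50
9231/1151
58395603/7281263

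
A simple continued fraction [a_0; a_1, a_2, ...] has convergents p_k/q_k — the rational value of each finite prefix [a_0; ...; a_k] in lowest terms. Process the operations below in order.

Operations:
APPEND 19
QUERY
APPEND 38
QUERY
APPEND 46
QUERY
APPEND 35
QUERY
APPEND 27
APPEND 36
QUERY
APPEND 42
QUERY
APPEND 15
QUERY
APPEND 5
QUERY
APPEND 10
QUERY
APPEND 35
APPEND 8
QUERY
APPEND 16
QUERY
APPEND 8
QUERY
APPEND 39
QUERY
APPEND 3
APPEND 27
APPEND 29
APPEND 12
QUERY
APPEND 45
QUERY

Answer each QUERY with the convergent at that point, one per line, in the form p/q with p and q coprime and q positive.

APPEND 19: p_0 = 19·1 + 0 = 19, q_0 = 19·0 + 1 = 1 → 19/1
APPEND 38: p_1 = 38·19 + 1 = 723, q_1 = 38·1 + 0 = 38 → 723/38
APPEND 46: p_2 = 46·723 + 19 = 33277, q_2 = 46·38 + 1 = 1749 → 33277/1749
APPEND 35: p_3 = 35·33277 + 723 = 1165418, q_3 = 35·1749 + 38 = 61253 → 1165418/61253
APPEND 27: p_4 = 27·1165418 + 33277 = 31499563, q_4 = 27·61253 + 1749 = 1655580 → 31499563/1655580
APPEND 36: p_5 = 36·31499563 + 1165418 = 1135149686, q_5 = 36·1655580 + 61253 = 59662133 → 1135149686/59662133
APPEND 42: p_6 = 42·1135149686 + 31499563 = 47707786375, q_6 = 42·59662133 + 1655580 = 2507465166 → 47707786375/2507465166
APPEND 15: p_7 = 15·47707786375 + 1135149686 = 716751945311, q_7 = 15·2507465166 + 59662133 = 37671639623 → 716751945311/37671639623
APPEND 5: p_8 = 5·716751945311 + 47707786375 = 3631467512930, q_8 = 5·37671639623 + 2507465166 = 190865663281 → 3631467512930/190865663281
APPEND 10: p_9 = 10·3631467512930 + 716751945311 = 37031427074611, q_9 = 10·190865663281 + 37671639623 = 1946328272433 → 37031427074611/1946328272433
APPEND 35: p_10 = 35·37031427074611 + 3631467512930 = 1299731415124315, q_10 = 35·1946328272433 + 190865663281 = 68312355198436 → 1299731415124315/68312355198436
APPEND 8: p_11 = 8·1299731415124315 + 37031427074611 = 10434882748069131, q_11 = 8·68312355198436 + 1946328272433 = 548445169859921 → 10434882748069131/548445169859921
APPEND 16: p_12 = 16·10434882748069131 + 1299731415124315 = 168257855384230411, q_12 = 16·548445169859921 + 68312355198436 = 8843435072957172 → 168257855384230411/8843435072957172
APPEND 8: p_13 = 8·168257855384230411 + 10434882748069131 = 1356497725821912419, q_13 = 8·8843435072957172 + 548445169859921 = 71295925753517297 → 1356497725821912419/71295925753517297
APPEND 39: p_14 = 39·1356497725821912419 + 168257855384230411 = 53071669162438814752, q_14 = 39·71295925753517297 + 8843435072957172 = 2789384539460131755 → 53071669162438814752/2789384539460131755
APPEND 3: p_15 = 3·53071669162438814752 + 1356497725821912419 = 160571505213138356675, q_15 = 3·2789384539460131755 + 71295925753517297 = 8439449544133912562 → 160571505213138356675/8439449544133912562
APPEND 27: p_16 = 27·160571505213138356675 + 53071669162438814752 = 4388502309917174444977, q_16 = 27·8439449544133912562 + 2789384539460131755 = 230654522231075770929 → 4388502309917174444977/230654522231075770929
APPEND 29: p_17 = 29·4388502309917174444977 + 160571505213138356675 = 127427138492811197261008, q_17 = 29·230654522231075770929 + 8439449544133912562 = 6697420594245331269503 → 127427138492811197261008/6697420594245331269503
APPEND 12: p_18 = 12·127427138492811197261008 + 4388502309917174444977 = 1533514164223651541577073, q_18 = 12·6697420594245331269503 + 230654522231075770929 = 80599701653175051004965 → 1533514164223651541577073/80599701653175051004965
APPEND 45: p_19 = 45·1533514164223651541577073 + 127427138492811197261008 = 69135564528557130568229293, q_19 = 45·80599701653175051004965 + 6697420594245331269503 = 3633683994987122626492928 → 69135564528557130568229293/3633683994987122626492928

19/1
723/38
33277/1749
1165418/61253
1135149686/59662133
47707786375/2507465166
716751945311/37671639623
3631467512930/190865663281
37031427074611/1946328272433
10434882748069131/548445169859921
168257855384230411/8843435072957172
1356497725821912419/71295925753517297
53071669162438814752/2789384539460131755
1533514164223651541577073/80599701653175051004965
69135564528557130568229293/3633683994987122626492928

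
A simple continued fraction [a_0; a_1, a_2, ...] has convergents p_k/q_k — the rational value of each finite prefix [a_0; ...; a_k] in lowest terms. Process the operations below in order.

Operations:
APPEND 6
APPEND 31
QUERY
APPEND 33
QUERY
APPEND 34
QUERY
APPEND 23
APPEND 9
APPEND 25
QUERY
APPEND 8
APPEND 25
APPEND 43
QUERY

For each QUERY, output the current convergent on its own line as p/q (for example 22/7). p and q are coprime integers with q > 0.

APPEND 6: p_0 = 6·1 + 0 = 6, q_0 = 6·0 + 1 = 1 → 6/1
APPEND 31: p_1 = 31·6 + 1 = 187, q_1 = 31·1 + 0 = 31 → 187/31
APPEND 33: p_2 = 33·187 + 6 = 6177, q_2 = 33·31 + 1 = 1024 → 6177/1024
APPEND 34: p_3 = 34·6177 + 187 = 210205, q_3 = 34·1024 + 31 = 34847 → 210205/34847
APPEND 23: p_4 = 23·210205 + 6177 = 4840892, q_4 = 23·34847 + 1024 = 802505 → 4840892/802505
APPEND 9: p_5 = 9·4840892 + 210205 = 43778233, q_5 = 9·802505 + 34847 = 7257392 → 43778233/7257392
APPEND 25: p_6 = 25·43778233 + 4840892 = 1099296717, q_6 = 25·7257392 + 802505 = 182237305 → 1099296717/182237305
APPEND 8: p_7 = 8·1099296717 + 43778233 = 8838151969, q_7 = 8·182237305 + 7257392 = 1465155832 → 8838151969/1465155832
APPEND 25: p_8 = 25·8838151969 + 1099296717 = 222053095942, q_8 = 25·1465155832 + 182237305 = 36811133105 → 222053095942/36811133105
APPEND 43: p_9 = 43·222053095942 + 8838151969 = 9557121277475, q_9 = 43·36811133105 + 1465155832 = 1584343879347 → 9557121277475/1584343879347

187/31
6177/1024
210205/34847
1099296717/182237305
9557121277475/1584343879347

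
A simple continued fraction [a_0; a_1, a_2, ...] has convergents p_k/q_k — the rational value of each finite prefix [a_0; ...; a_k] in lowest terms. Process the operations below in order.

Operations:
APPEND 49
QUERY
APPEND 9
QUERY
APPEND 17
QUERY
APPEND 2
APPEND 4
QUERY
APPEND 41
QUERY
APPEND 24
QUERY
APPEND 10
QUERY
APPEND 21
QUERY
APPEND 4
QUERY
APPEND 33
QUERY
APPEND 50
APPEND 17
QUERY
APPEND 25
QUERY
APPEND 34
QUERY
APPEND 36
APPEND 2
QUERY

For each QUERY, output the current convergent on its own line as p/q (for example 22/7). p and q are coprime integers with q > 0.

49/1
442/9
7563/154
69835/1422
2878803/58619
69161107/1408278
694489873/14141399
14653448440/298377657
59308283633/1207652027
1971826808329/40150894548
1679032854709740/34188941344807
42074472016443583/856732285999602
1432211081413791562/29163086665331275
104635557887239671192/2130618791141182279

APPEND 49: p_0 = 49·1 + 0 = 49, q_0 = 49·0 + 1 = 1 → 49/1
APPEND 9: p_1 = 9·49 + 1 = 442, q_1 = 9·1 + 0 = 9 → 442/9
APPEND 17: p_2 = 17·442 + 49 = 7563, q_2 = 17·9 + 1 = 154 → 7563/154
APPEND 2: p_3 = 2·7563 + 442 = 15568, q_3 = 2·154 + 9 = 317 → 15568/317
APPEND 4: p_4 = 4·15568 + 7563 = 69835, q_4 = 4·317 + 154 = 1422 → 69835/1422
APPEND 41: p_5 = 41·69835 + 15568 = 2878803, q_5 = 41·1422 + 317 = 58619 → 2878803/58619
APPEND 24: p_6 = 24·2878803 + 69835 = 69161107, q_6 = 24·58619 + 1422 = 1408278 → 69161107/1408278
APPEND 10: p_7 = 10·69161107 + 2878803 = 694489873, q_7 = 10·1408278 + 58619 = 14141399 → 694489873/14141399
APPEND 21: p_8 = 21·694489873 + 69161107 = 14653448440, q_8 = 21·14141399 + 1408278 = 298377657 → 14653448440/298377657
APPEND 4: p_9 = 4·14653448440 + 694489873 = 59308283633, q_9 = 4·298377657 + 14141399 = 1207652027 → 59308283633/1207652027
APPEND 33: p_10 = 33·59308283633 + 14653448440 = 1971826808329, q_10 = 33·1207652027 + 298377657 = 40150894548 → 1971826808329/40150894548
APPEND 50: p_11 = 50·1971826808329 + 59308283633 = 98650648700083, q_11 = 50·40150894548 + 1207652027 = 2008752379427 → 98650648700083/2008752379427
APPEND 17: p_12 = 17·98650648700083 + 1971826808329 = 1679032854709740, q_12 = 17·2008752379427 + 40150894548 = 34188941344807 → 1679032854709740/34188941344807
APPEND 25: p_13 = 25·1679032854709740 + 98650648700083 = 42074472016443583, q_13 = 25·34188941344807 + 2008752379427 = 856732285999602 → 42074472016443583/856732285999602
APPEND 34: p_14 = 34·42074472016443583 + 1679032854709740 = 1432211081413791562, q_14 = 34·856732285999602 + 34188941344807 = 29163086665331275 → 1432211081413791562/29163086665331275
APPEND 36: p_15 = 36·1432211081413791562 + 42074472016443583 = 51601673402912939815, q_15 = 36·29163086665331275 + 856732285999602 = 1050727852237925502 → 51601673402912939815/1050727852237925502
APPEND 2: p_16 = 2·51601673402912939815 + 1432211081413791562 = 104635557887239671192, q_16 = 2·1050727852237925502 + 29163086665331275 = 2130618791141182279 → 104635557887239671192/2130618791141182279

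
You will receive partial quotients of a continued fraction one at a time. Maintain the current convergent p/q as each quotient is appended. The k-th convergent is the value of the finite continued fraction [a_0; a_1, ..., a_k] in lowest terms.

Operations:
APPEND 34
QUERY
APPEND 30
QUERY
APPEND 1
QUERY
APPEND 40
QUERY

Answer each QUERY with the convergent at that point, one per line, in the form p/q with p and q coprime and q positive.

APPEND 34: p_0 = 34·1 + 0 = 34, q_0 = 34·0 + 1 = 1 → 34/1
APPEND 30: p_1 = 30·34 + 1 = 1021, q_1 = 30·1 + 0 = 30 → 1021/30
APPEND 1: p_2 = 1·1021 + 34 = 1055, q_2 = 1·30 + 1 = 31 → 1055/31
APPEND 40: p_3 = 40·1055 + 1021 = 43221, q_3 = 40·31 + 30 = 1270 → 43221/1270

34/1
1021/30
1055/31
43221/1270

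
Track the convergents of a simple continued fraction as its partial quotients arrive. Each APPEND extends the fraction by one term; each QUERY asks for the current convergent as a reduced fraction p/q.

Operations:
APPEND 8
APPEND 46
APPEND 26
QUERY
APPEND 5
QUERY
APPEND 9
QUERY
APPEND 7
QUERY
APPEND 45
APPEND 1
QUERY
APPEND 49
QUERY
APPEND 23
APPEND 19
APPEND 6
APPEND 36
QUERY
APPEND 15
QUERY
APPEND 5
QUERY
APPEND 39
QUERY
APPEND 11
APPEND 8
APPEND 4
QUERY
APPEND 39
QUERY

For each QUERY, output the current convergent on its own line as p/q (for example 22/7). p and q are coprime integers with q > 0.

APPEND 8: p_0 = 8·1 + 0 = 8, q_0 = 8·0 + 1 = 1 → 8/1
APPEND 46: p_1 = 46·8 + 1 = 369, q_1 = 46·1 + 0 = 46 → 369/46
APPEND 26: p_2 = 26·369 + 8 = 9602, q_2 = 26·46 + 1 = 1197 → 9602/1197
APPEND 5: p_3 = 5·9602 + 369 = 48379, q_3 = 5·1197 + 46 = 6031 → 48379/6031
APPEND 9: p_4 = 9·48379 + 9602 = 445013, q_4 = 9·6031 + 1197 = 55476 → 445013/55476
APPEND 7: p_5 = 7·445013 + 48379 = 3163470, q_5 = 7·55476 + 6031 = 394363 → 3163470/394363
APPEND 45: p_6 = 45·3163470 + 445013 = 142801163, q_6 = 45·394363 + 55476 = 17801811 → 142801163/17801811
APPEND 1: p_7 = 1·142801163 + 3163470 = 145964633, q_7 = 1·17801811 + 394363 = 18196174 → 145964633/18196174
APPEND 49: p_8 = 49·145964633 + 142801163 = 7295068180, q_8 = 49·18196174 + 17801811 = 909414337 → 7295068180/909414337
APPEND 23: p_9 = 23·7295068180 + 145964633 = 167932532773, q_9 = 23·909414337 + 18196174 = 20934725925 → 167932532773/20934725925
APPEND 19: p_10 = 19·167932532773 + 7295068180 = 3198013190867, q_10 = 19·20934725925 + 909414337 = 398669206912 → 3198013190867/398669206912
APPEND 6: p_11 = 6·3198013190867 + 167932532773 = 19356011677975, q_11 = 6·398669206912 + 20934725925 = 2412949967397 → 19356011677975/2412949967397
APPEND 36: p_12 = 36·19356011677975 + 3198013190867 = 700014433597967, q_12 = 36·2412949967397 + 398669206912 = 87264868033204 → 700014433597967/87264868033204
APPEND 15: p_13 = 15·700014433597967 + 19356011677975 = 10519572515647480, q_13 = 15·87264868033204 + 2412949967397 = 1311385970465457 → 10519572515647480/1311385970465457
APPEND 5: p_14 = 5·10519572515647480 + 700014433597967 = 53297877011835367, q_14 = 5·1311385970465457 + 87264868033204 = 6644194720360489 → 53297877011835367/6644194720360489
APPEND 39: p_15 = 39·53297877011835367 + 10519572515647480 = 2089136775977226793, q_15 = 39·6644194720360489 + 1311385970465457 = 260434980064524528 → 2089136775977226793/260434980064524528
APPEND 11: p_16 = 11·2089136775977226793 + 53297877011835367 = 23033802412761330090, q_16 = 11·260434980064524528 + 6644194720360489 = 2871428975430130297 → 23033802412761330090/2871428975430130297
APPEND 8: p_17 = 8·23033802412761330090 + 2089136775977226793 = 186359556078067867513, q_17 = 8·2871428975430130297 + 260434980064524528 = 23231866783505566904 → 186359556078067867513/23231866783505566904
APPEND 4: p_18 = 4·186359556078067867513 + 23033802412761330090 = 768472026725032800142, q_18 = 4·23231866783505566904 + 2871428975430130297 = 95798896109452397913 → 768472026725032800142/95798896109452397913
APPEND 39: p_19 = 39·768472026725032800142 + 186359556078067867513 = 30156768598354347073051, q_19 = 39·95798896109452397913 + 23231866783505566904 = 3759388815052149085511 → 30156768598354347073051/3759388815052149085511

9602/1197
48379/6031
445013/55476
3163470/394363
145964633/18196174
7295068180/909414337
700014433597967/87264868033204
10519572515647480/1311385970465457
53297877011835367/6644194720360489
2089136775977226793/260434980064524528
768472026725032800142/95798896109452397913
30156768598354347073051/3759388815052149085511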